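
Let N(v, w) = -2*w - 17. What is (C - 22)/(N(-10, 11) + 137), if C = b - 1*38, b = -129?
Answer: -27/14 ≈ -1.9286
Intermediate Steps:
C = -167 (C = -129 - 1*38 = -129 - 38 = -167)
N(v, w) = -17 - 2*w
(C - 22)/(N(-10, 11) + 137) = (-167 - 22)/((-17 - 2*11) + 137) = -189/((-17 - 22) + 137) = -189/(-39 + 137) = -189/98 = -189*1/98 = -27/14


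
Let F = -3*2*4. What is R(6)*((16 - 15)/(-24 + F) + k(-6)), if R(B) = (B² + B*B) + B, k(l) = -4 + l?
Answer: -6253/8 ≈ -781.63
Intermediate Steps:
F = -24 (F = -6*4 = -24)
R(B) = B + 2*B² (R(B) = (B² + B²) + B = 2*B² + B = B + 2*B²)
R(6)*((16 - 15)/(-24 + F) + k(-6)) = (6*(1 + 2*6))*((16 - 15)/(-24 - 24) + (-4 - 6)) = (6*(1 + 12))*(1/(-48) - 10) = (6*13)*(1*(-1/48) - 10) = 78*(-1/48 - 10) = 78*(-481/48) = -6253/8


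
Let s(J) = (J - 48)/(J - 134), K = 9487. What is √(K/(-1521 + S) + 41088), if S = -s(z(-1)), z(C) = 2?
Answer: 145*√19699643346/100409 ≈ 202.69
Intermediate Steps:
s(J) = (-48 + J)/(-134 + J)
S = -23/66 (S = -(-48 + 2)/(-134 + 2) = -(-46)/(-132) = -(-1)*(-46)/132 = -1*23/66 = -23/66 ≈ -0.34848)
√(K/(-1521 + S) + 41088) = √(9487/(-1521 - 23/66) + 41088) = √(9487/(-100409/66) + 41088) = √(9487*(-66/100409) + 41088) = √(-626142/100409 + 41088) = √(4124978850/100409) = 145*√19699643346/100409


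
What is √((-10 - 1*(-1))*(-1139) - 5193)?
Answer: 3*√562 ≈ 71.120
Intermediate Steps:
√((-10 - 1*(-1))*(-1139) - 5193) = √((-10 + 1)*(-1139) - 5193) = √(-9*(-1139) - 5193) = √(10251 - 5193) = √5058 = 3*√562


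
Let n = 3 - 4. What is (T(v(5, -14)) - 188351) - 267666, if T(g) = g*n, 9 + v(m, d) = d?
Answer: -455994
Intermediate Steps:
n = -1
v(m, d) = -9 + d
T(g) = -g (T(g) = g*(-1) = -g)
(T(v(5, -14)) - 188351) - 267666 = (-(-9 - 14) - 188351) - 267666 = (-1*(-23) - 188351) - 267666 = (23 - 188351) - 267666 = -188328 - 267666 = -455994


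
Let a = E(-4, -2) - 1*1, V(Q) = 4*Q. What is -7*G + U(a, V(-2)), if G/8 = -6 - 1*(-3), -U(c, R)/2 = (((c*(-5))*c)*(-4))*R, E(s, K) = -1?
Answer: 1448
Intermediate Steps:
a = -2 (a = -1 - 1*1 = -1 - 1 = -2)
U(c, R) = -40*R*c² (U(c, R) = -2*((c*(-5))*c)*(-4)*R = -2*((-5*c)*c)*(-4)*R = -2*-5*c²*(-4)*R = -2*20*c²*R = -40*R*c²)
G = -24 (G = 8*(-6 - 1*(-3)) = 8*(-6 + 3) = 8*(-3) = -24)
-7*G + U(a, V(-2)) = -7*(-24) - 40*4*(-2)*(-2)² = 168 - 40*(-8)*4 = 168 + 1280 = 1448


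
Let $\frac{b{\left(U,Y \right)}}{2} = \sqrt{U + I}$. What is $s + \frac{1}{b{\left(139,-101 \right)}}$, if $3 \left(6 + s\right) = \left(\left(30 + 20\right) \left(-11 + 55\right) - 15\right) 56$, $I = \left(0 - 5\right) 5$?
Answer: $\frac{122342}{3} + \frac{\sqrt{114}}{228} \approx 40781.0$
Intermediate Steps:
$I = -25$ ($I = \left(-5\right) 5 = -25$)
$b{\left(U,Y \right)} = 2 \sqrt{-25 + U}$ ($b{\left(U,Y \right)} = 2 \sqrt{U - 25} = 2 \sqrt{-25 + U}$)
$s = \frac{122342}{3}$ ($s = -6 + \frac{\left(\left(30 + 20\right) \left(-11 + 55\right) - 15\right) 56}{3} = -6 + \frac{\left(50 \cdot 44 - 15\right) 56}{3} = -6 + \frac{\left(2200 - 15\right) 56}{3} = -6 + \frac{2185 \cdot 56}{3} = -6 + \frac{1}{3} \cdot 122360 = -6 + \frac{122360}{3} = \frac{122342}{3} \approx 40781.0$)
$s + \frac{1}{b{\left(139,-101 \right)}} = \frac{122342}{3} + \frac{1}{2 \sqrt{-25 + 139}} = \frac{122342}{3} + \frac{1}{2 \sqrt{114}} = \frac{122342}{3} + \frac{\sqrt{114}}{228}$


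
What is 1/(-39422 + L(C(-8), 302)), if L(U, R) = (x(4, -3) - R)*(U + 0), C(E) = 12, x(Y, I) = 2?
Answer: -1/43022 ≈ -2.3244e-5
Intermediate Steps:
L(U, R) = U*(2 - R) (L(U, R) = (2 - R)*(U + 0) = (2 - R)*U = U*(2 - R))
1/(-39422 + L(C(-8), 302)) = 1/(-39422 + 12*(2 - 1*302)) = 1/(-39422 + 12*(2 - 302)) = 1/(-39422 + 12*(-300)) = 1/(-39422 - 3600) = 1/(-43022) = -1/43022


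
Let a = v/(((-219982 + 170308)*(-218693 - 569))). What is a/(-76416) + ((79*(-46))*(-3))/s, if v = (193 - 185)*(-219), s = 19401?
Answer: 126023195106737819/224268575330825664 ≈ 0.56193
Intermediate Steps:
v = -1752 (v = 8*(-219) = -1752)
a = -146/907635049 (a = -1752*1/((-219982 + 170308)*(-218693 - 569)) = -1752/((-49674*(-219262))) = -1752/10891620588 = -1752*1/10891620588 = -146/907635049 ≈ -1.6086e-7)
a/(-76416) + ((79*(-46))*(-3))/s = -146/907635049/(-76416) + ((79*(-46))*(-3))/19401 = -146/907635049*(-1/76416) - 3634*(-3)*(1/19401) = 73/34678919952192 + 10902*(1/19401) = 73/34678919952192 + 3634/6467 = 126023195106737819/224268575330825664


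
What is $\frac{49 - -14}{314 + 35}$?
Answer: $\frac{63}{349} \approx 0.18052$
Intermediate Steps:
$\frac{49 - -14}{314 + 35} = \frac{49 + 14}{349} = 63 \cdot \frac{1}{349} = \frac{63}{349}$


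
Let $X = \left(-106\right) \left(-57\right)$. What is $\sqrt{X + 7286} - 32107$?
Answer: $-32107 + 28 \sqrt{17} \approx -31992.0$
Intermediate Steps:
$X = 6042$
$\sqrt{X + 7286} - 32107 = \sqrt{6042 + 7286} - 32107 = \sqrt{13328} - 32107 = 28 \sqrt{17} - 32107 = -32107 + 28 \sqrt{17}$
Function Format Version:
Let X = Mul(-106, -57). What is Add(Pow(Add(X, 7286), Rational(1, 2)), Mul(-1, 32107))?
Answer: Add(-32107, Mul(28, Pow(17, Rational(1, 2)))) ≈ -31992.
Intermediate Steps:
X = 6042
Add(Pow(Add(X, 7286), Rational(1, 2)), Mul(-1, 32107)) = Add(Pow(Add(6042, 7286), Rational(1, 2)), Mul(-1, 32107)) = Add(Pow(13328, Rational(1, 2)), -32107) = Add(Mul(28, Pow(17, Rational(1, 2))), -32107) = Add(-32107, Mul(28, Pow(17, Rational(1, 2))))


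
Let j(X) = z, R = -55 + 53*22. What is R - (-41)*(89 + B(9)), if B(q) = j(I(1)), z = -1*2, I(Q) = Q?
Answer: 4678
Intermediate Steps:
z = -2
R = 1111 (R = -55 + 1166 = 1111)
j(X) = -2
B(q) = -2
R - (-41)*(89 + B(9)) = 1111 - (-41)*(89 - 2) = 1111 - (-41)*87 = 1111 - 1*(-3567) = 1111 + 3567 = 4678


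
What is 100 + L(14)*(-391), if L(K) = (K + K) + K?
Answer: -16322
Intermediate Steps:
L(K) = 3*K (L(K) = 2*K + K = 3*K)
100 + L(14)*(-391) = 100 + (3*14)*(-391) = 100 + 42*(-391) = 100 - 16422 = -16322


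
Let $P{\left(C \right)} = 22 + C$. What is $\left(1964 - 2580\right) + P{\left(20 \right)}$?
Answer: $-574$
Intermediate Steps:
$\left(1964 - 2580\right) + P{\left(20 \right)} = \left(1964 - 2580\right) + \left(22 + 20\right) = -616 + 42 = -574$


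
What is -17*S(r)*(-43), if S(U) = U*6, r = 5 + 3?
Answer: 35088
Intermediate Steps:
r = 8
S(U) = 6*U
-17*S(r)*(-43) = -102*8*(-43) = -17*48*(-43) = -816*(-43) = 35088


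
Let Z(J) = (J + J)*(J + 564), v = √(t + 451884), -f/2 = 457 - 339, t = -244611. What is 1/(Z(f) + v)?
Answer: -154816/23967786583 - 11*√1713/23967786583 ≈ -6.4783e-6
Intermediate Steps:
f = -236 (f = -2*(457 - 339) = -2*118 = -236)
v = 11*√1713 (v = √(-244611 + 451884) = √207273 = 11*√1713 ≈ 455.27)
Z(J) = 2*J*(564 + J) (Z(J) = (2*J)*(564 + J) = 2*J*(564 + J))
1/(Z(f) + v) = 1/(2*(-236)*(564 - 236) + 11*√1713) = 1/(2*(-236)*328 + 11*√1713) = 1/(-154816 + 11*√1713)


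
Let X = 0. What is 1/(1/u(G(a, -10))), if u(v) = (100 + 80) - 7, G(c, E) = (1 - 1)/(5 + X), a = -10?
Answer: 173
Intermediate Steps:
G(c, E) = 0 (G(c, E) = (1 - 1)/(5 + 0) = 0/5 = 0*(⅕) = 0)
u(v) = 173 (u(v) = 180 - 7 = 173)
1/(1/u(G(a, -10))) = 1/(1/173) = 173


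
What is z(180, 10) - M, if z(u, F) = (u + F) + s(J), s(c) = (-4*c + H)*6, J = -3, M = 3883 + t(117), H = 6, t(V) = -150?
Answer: -3435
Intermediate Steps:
M = 3733 (M = 3883 - 150 = 3733)
s(c) = 36 - 24*c (s(c) = (-4*c + 6)*6 = (6 - 4*c)*6 = 36 - 24*c)
z(u, F) = 108 + F + u (z(u, F) = (u + F) + (36 - 24*(-3)) = (F + u) + (36 + 72) = (F + u) + 108 = 108 + F + u)
z(180, 10) - M = (108 + 10 + 180) - 1*3733 = 298 - 3733 = -3435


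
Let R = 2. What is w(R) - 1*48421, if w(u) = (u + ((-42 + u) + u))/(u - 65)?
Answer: -338943/7 ≈ -48420.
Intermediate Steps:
w(u) = (-42 + 3*u)/(-65 + u) (w(u) = (u + (-42 + 2*u))/(-65 + u) = (-42 + 3*u)/(-65 + u))
w(R) - 1*48421 = 3*(-14 + 2)/(-65 + 2) - 1*48421 = 3*(-12)/(-63) - 48421 = 3*(-1/63)*(-12) - 48421 = 4/7 - 48421 = -338943/7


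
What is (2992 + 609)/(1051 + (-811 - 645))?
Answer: -3601/405 ≈ -8.8914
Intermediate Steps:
(2992 + 609)/(1051 + (-811 - 645)) = 3601/(1051 - 1456) = 3601/(-405) = 3601*(-1/405) = -3601/405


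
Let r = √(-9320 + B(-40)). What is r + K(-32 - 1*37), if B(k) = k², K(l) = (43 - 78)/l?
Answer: 35/69 + 2*I*√1930 ≈ 0.50725 + 87.864*I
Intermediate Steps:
K(l) = -35/l
r = 2*I*√1930 (r = √(-9320 + (-40)²) = √(-9320 + 1600) = √(-7720) = 2*I*√1930 ≈ 87.864*I)
r + K(-32 - 1*37) = 2*I*√1930 - 35/(-32 - 1*37) = 2*I*√1930 - 35/(-32 - 37) = 2*I*√1930 - 35/(-69) = 2*I*√1930 - 35*(-1/69) = 2*I*√1930 + 35/69 = 35/69 + 2*I*√1930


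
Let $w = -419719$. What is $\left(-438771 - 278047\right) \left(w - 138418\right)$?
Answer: $400082648066$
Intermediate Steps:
$\left(-438771 - 278047\right) \left(w - 138418\right) = \left(-438771 - 278047\right) \left(-419719 - 138418\right) = - 716818 \left(-419719 - 138418\right) = \left(-716818\right) \left(-558137\right) = 400082648066$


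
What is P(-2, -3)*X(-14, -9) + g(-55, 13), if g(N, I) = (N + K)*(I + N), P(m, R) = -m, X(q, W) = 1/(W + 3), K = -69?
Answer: 15623/3 ≈ 5207.7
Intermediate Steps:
X(q, W) = 1/(3 + W)
g(N, I) = (-69 + N)*(I + N) (g(N, I) = (N - 69)*(I + N) = (-69 + N)*(I + N))
P(-2, -3)*X(-14, -9) + g(-55, 13) = (-1*(-2))/(3 - 9) + ((-55)² - 69*13 - 69*(-55) + 13*(-55)) = 2/(-6) + (3025 - 897 + 3795 - 715) = 2*(-⅙) + 5208 = -⅓ + 5208 = 15623/3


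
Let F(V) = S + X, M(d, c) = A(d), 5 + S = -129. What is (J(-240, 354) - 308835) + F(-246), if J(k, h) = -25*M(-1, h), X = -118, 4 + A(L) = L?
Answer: -308962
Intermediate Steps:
A(L) = -4 + L
S = -134 (S = -5 - 129 = -134)
M(d, c) = -4 + d
J(k, h) = 125 (J(k, h) = -25*(-4 - 1) = -25*(-5) = 125)
F(V) = -252 (F(V) = -134 - 118 = -252)
(J(-240, 354) - 308835) + F(-246) = (125 - 308835) - 252 = -308710 - 252 = -308962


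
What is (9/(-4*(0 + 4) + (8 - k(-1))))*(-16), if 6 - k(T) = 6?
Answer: 18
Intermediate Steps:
k(T) = 0 (k(T) = 6 - 1*6 = 6 - 6 = 0)
(9/(-4*(0 + 4) + (8 - k(-1))))*(-16) = (9/(-4*(0 + 4) + (8 - 1*0)))*(-16) = (9/(-4*4 + (8 + 0)))*(-16) = (9/(-16 + 8))*(-16) = (9/(-8))*(-16) = -⅛*9*(-16) = -9/8*(-16) = 18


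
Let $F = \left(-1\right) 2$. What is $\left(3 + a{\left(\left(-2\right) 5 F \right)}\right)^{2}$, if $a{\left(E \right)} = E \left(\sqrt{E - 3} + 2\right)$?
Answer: $8649 + 1720 \sqrt{17} \approx 15741.0$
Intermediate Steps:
$F = -2$
$a{\left(E \right)} = E \left(2 + \sqrt{-3 + E}\right)$ ($a{\left(E \right)} = E \left(\sqrt{-3 + E} + 2\right) = E \left(2 + \sqrt{-3 + E}\right)$)
$\left(3 + a{\left(\left(-2\right) 5 F \right)}\right)^{2} = \left(3 + \left(-2\right) 5 \left(-2\right) \left(2 + \sqrt{-3 + \left(-2\right) 5 \left(-2\right)}\right)\right)^{2} = \left(3 + \left(-10\right) \left(-2\right) \left(2 + \sqrt{-3 - -20}\right)\right)^{2} = \left(3 + 20 \left(2 + \sqrt{-3 + 20}\right)\right)^{2} = \left(3 + 20 \left(2 + \sqrt{17}\right)\right)^{2} = \left(3 + \left(40 + 20 \sqrt{17}\right)\right)^{2} = \left(43 + 20 \sqrt{17}\right)^{2}$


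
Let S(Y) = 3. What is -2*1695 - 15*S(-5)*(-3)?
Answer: -3255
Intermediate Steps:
-2*1695 - 15*S(-5)*(-3) = -2*1695 - 15*3*(-3) = -3390 - 45*(-3) = -3390 + 135 = -3255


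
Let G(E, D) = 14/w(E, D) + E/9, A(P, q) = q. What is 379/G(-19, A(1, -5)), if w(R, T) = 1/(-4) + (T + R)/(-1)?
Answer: -324045/1301 ≈ -249.07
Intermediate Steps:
w(R, T) = -¼ - R - T (w(R, T) = 1*(-¼) + (R + T)*(-1) = -¼ + (-R - T) = -¼ - R - T)
G(E, D) = 14/(-¼ - D - E) + E/9 (G(E, D) = 14/(-¼ - E - D) + E/9 = 14/(-¼ - D - E) + E*(⅑) = 14/(-¼ - D - E) + E/9)
379/G(-19, A(1, -5)) = 379/(-14/(¼ - 5 - 19) + (⅑)*(-19)) = 379/(-14/(-95/4) - 19/9) = 379/(-14*(-4/95) - 19/9) = 379/(56/95 - 19/9) = 379/(-1301/855) = 379*(-855/1301) = -324045/1301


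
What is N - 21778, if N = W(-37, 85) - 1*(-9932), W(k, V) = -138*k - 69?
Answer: -6809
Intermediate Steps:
W(k, V) = -69 - 138*k
N = 14969 (N = (-69 - 138*(-37)) - 1*(-9932) = (-69 + 5106) + 9932 = 5037 + 9932 = 14969)
N - 21778 = 14969 - 21778 = -6809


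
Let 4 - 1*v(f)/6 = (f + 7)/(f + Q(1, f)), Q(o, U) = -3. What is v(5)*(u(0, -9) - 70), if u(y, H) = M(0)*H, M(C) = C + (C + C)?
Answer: 840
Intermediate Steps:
M(C) = 3*C (M(C) = C + 2*C = 3*C)
u(y, H) = 0 (u(y, H) = (3*0)*H = 0*H = 0)
v(f) = 24 - 6*(7 + f)/(-3 + f) (v(f) = 24 - 6*(f + 7)/(f - 3) = 24 - 6*(7 + f)/(-3 + f))
v(5)*(u(0, -9) - 70) = (6*(-19 + 3*5)/(-3 + 5))*(0 - 70) = (6*(-19 + 15)/2)*(-70) = (6*(½)*(-4))*(-70) = -12*(-70) = 840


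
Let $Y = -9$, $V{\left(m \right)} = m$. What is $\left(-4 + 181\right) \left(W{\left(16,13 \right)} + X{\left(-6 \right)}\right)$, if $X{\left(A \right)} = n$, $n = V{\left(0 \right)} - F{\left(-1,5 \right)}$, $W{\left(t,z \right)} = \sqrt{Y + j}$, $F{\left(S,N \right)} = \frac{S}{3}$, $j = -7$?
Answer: $59 + 708 i \approx 59.0 + 708.0 i$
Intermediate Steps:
$F{\left(S,N \right)} = \frac{S}{3}$ ($F{\left(S,N \right)} = S \frac{1}{3} = \frac{S}{3}$)
$W{\left(t,z \right)} = 4 i$ ($W{\left(t,z \right)} = \sqrt{-9 - 7} = \sqrt{-16} = 4 i$)
$n = \frac{1}{3}$ ($n = 0 - \frac{1}{3} \left(-1\right) = 0 - - \frac{1}{3} = 0 + \frac{1}{3} = \frac{1}{3} \approx 0.33333$)
$X{\left(A \right)} = \frac{1}{3}$
$\left(-4 + 181\right) \left(W{\left(16,13 \right)} + X{\left(-6 \right)}\right) = \left(-4 + 181\right) \left(4 i + \frac{1}{3}\right) = 177 \left(\frac{1}{3} + 4 i\right) = 59 + 708 i$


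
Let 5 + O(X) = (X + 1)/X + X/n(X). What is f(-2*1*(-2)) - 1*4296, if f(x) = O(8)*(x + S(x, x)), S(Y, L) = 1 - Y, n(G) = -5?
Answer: -172059/40 ≈ -4301.5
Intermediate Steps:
O(X) = -5 - X/5 + (1 + X)/X (O(X) = -5 + ((X + 1)/X + X/(-5)) = -5 + ((1 + X)/X + X*(-⅕)) = -5 + ((1 + X)/X - X/5) = -5 + (-X/5 + (1 + X)/X) = -5 - X/5 + (1 + X)/X)
f(x) = -219/40 (f(x) = (-4 + 1/8 - ⅕*8)*(x + (1 - x)) = (-4 + ⅛ - 8/5)*1 = -219/40*1 = -219/40)
f(-2*1*(-2)) - 1*4296 = -219/40 - 1*4296 = -219/40 - 4296 = -172059/40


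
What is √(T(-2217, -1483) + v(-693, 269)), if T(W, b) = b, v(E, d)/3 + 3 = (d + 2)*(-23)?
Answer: I*√20191 ≈ 142.09*I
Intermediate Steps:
v(E, d) = -147 - 69*d (v(E, d) = -9 + 3*((d + 2)*(-23)) = -9 + 3*((2 + d)*(-23)) = -9 + 3*(-46 - 23*d) = -9 + (-138 - 69*d) = -147 - 69*d)
√(T(-2217, -1483) + v(-693, 269)) = √(-1483 + (-147 - 69*269)) = √(-1483 + (-147 - 18561)) = √(-1483 - 18708) = √(-20191) = I*√20191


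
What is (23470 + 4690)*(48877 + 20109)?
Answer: 1942645760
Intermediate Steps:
(23470 + 4690)*(48877 + 20109) = 28160*68986 = 1942645760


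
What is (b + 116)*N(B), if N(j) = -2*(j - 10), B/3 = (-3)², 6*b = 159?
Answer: -4845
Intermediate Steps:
b = 53/2 (b = (⅙)*159 = 53/2 ≈ 26.500)
B = 27 (B = 3*(-3)² = 3*9 = 27)
N(j) = 20 - 2*j (N(j) = -2*(-10 + j) = 20 - 2*j)
(b + 116)*N(B) = (53/2 + 116)*(20 - 2*27) = 285*(20 - 54)/2 = (285/2)*(-34) = -4845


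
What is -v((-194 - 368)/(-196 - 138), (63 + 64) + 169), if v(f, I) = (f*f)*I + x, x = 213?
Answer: -29312813/27889 ≈ -1051.1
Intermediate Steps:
v(f, I) = 213 + I*f**2 (v(f, I) = (f*f)*I + 213 = f**2*I + 213 = I*f**2 + 213 = 213 + I*f**2)
-v((-194 - 368)/(-196 - 138), (63 + 64) + 169) = -(213 + ((63 + 64) + 169)*((-194 - 368)/(-196 - 138))**2) = -(213 + (127 + 169)*(-562/(-334))**2) = -(213 + 296*(-562*(-1/334))**2) = -(213 + 296*(281/167)**2) = -(213 + 296*(78961/27889)) = -(213 + 23372456/27889) = -1*29312813/27889 = -29312813/27889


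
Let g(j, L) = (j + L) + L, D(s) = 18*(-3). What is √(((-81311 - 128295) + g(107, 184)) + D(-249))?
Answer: I*√209185 ≈ 457.37*I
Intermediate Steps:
D(s) = -54
g(j, L) = j + 2*L (g(j, L) = (L + j) + L = j + 2*L)
√(((-81311 - 128295) + g(107, 184)) + D(-249)) = √(((-81311 - 128295) + (107 + 2*184)) - 54) = √((-209606 + (107 + 368)) - 54) = √((-209606 + 475) - 54) = √(-209131 - 54) = √(-209185) = I*√209185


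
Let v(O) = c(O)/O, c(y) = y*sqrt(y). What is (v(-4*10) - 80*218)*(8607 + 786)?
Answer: -163813920 + 18786*I*sqrt(10) ≈ -1.6381e+8 + 59407.0*I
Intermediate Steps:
c(y) = y**(3/2)
v(O) = sqrt(O) (v(O) = O**(3/2)/O = sqrt(O))
(v(-4*10) - 80*218)*(8607 + 786) = (sqrt(-4*10) - 80*218)*(8607 + 786) = (sqrt(-40) - 17440)*9393 = (2*I*sqrt(10) - 17440)*9393 = (-17440 + 2*I*sqrt(10))*9393 = -163813920 + 18786*I*sqrt(10)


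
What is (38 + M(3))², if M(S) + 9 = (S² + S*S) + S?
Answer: 2500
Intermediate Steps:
M(S) = -9 + S + 2*S² (M(S) = -9 + ((S² + S*S) + S) = -9 + ((S² + S²) + S) = -9 + (2*S² + S) = -9 + (S + 2*S²) = -9 + S + 2*S²)
(38 + M(3))² = (38 + (-9 + 3 + 2*3²))² = (38 + (-9 + 3 + 2*9))² = (38 + (-9 + 3 + 18))² = (38 + 12)² = 50² = 2500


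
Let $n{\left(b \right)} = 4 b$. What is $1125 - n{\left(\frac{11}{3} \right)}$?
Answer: $\frac{3331}{3} \approx 1110.3$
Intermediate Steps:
$1125 - n{\left(\frac{11}{3} \right)} = 1125 - 4 \cdot \frac{11}{3} = 1125 - \frac{44}{3} = \frac{3331}{3}$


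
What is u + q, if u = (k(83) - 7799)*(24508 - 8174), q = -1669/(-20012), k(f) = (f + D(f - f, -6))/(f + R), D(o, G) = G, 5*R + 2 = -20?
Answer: -1001751404733059/7864716 ≈ -1.2737e+8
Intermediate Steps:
R = -22/5 (R = -⅖ + (⅕)*(-20) = -⅖ - 4 = -22/5 ≈ -4.4000)
k(f) = (-6 + f)/(-22/5 + f) (k(f) = (f - 6)/(f - 22/5) = (-6 + f)/(-22/5 + f))
q = 1669/20012 (q = -1669*(-1/20012) = 1669/20012 ≈ 0.083400)
u = -50057535748/393 (u = (5*(-6 + 83)/(-22 + 5*83) - 7799)*(24508 - 8174) = (5*77/(-22 + 415) - 7799)*16334 = (5*77/393 - 7799)*16334 = (5*(1/393)*77 - 7799)*16334 = (385/393 - 7799)*16334 = -3064622/393*16334 = -50057535748/393 ≈ -1.2737e+8)
u + q = -50057535748/393 + 1669/20012 = -1001751404733059/7864716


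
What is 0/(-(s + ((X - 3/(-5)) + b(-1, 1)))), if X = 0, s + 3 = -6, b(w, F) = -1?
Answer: 0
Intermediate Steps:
s = -9 (s = -3 - 6 = -9)
0/(-(s + ((X - 3/(-5)) + b(-1, 1)))) = 0/(-(-9 + ((0 - 3/(-5)) - 1))) = 0/(-(-9 + ((0 - 3*(-1/5)) - 1))) = 0/(-(-9 + ((0 + 3/5) - 1))) = 0/(-(-9 + (3/5 - 1))) = 0/(-(-9 - 2/5)) = 0/(-1*(-47/5)) = 0/(47/5) = (5/47)*0 = 0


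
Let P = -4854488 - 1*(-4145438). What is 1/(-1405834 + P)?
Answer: -1/2114884 ≈ -4.7284e-7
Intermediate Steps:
P = -709050 (P = -4854488 + 4145438 = -709050)
1/(-1405834 + P) = 1/(-1405834 - 709050) = 1/(-2114884) = -1/2114884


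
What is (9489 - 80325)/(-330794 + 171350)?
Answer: 5903/13287 ≈ 0.44427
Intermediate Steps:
(9489 - 80325)/(-330794 + 171350) = -70836/(-159444) = -70836*(-1/159444) = 5903/13287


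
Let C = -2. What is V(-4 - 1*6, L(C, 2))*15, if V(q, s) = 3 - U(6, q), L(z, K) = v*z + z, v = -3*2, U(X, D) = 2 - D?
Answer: -135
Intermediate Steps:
v = -6
L(z, K) = -5*z (L(z, K) = -6*z + z = -5*z)
V(q, s) = 1 + q (V(q, s) = 3 - (2 - q) = 3 + (-2 + q) = 1 + q)
V(-4 - 1*6, L(C, 2))*15 = (1 + (-4 - 1*6))*15 = (1 + (-4 - 6))*15 = (1 - 10)*15 = -9*15 = -135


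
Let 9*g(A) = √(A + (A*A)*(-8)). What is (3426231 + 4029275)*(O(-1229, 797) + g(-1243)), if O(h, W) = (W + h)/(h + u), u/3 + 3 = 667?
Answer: -3220778592/763 + 7455506*I*√1373515/3 ≈ -4.2212e+6 + 2.9125e+9*I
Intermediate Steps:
u = 1992 (u = -9 + 3*667 = -9 + 2001 = 1992)
O(h, W) = (W + h)/(1992 + h) (O(h, W) = (W + h)/(h + 1992) = (W + h)/(1992 + h))
g(A) = √(A - 8*A²)/9 (g(A) = √(A + (A*A)*(-8))/9 = √(A + A²*(-8))/9 = √(A - 8*A²)/9)
(3426231 + 4029275)*(O(-1229, 797) + g(-1243)) = (3426231 + 4029275)*((797 - 1229)/(1992 - 1229) + √(-1243*(1 - 8*(-1243)))/9) = 7455506*(-432/763 + √(-1243*(1 + 9944))/9) = 7455506*((1/763)*(-432) + √(-1243*9945)/9) = 7455506*(-432/763 + √(-12361635)/9) = 7455506*(-432/763 + (3*I*√1373515)/9) = 7455506*(-432/763 + I*√1373515/3) = -3220778592/763 + 7455506*I*√1373515/3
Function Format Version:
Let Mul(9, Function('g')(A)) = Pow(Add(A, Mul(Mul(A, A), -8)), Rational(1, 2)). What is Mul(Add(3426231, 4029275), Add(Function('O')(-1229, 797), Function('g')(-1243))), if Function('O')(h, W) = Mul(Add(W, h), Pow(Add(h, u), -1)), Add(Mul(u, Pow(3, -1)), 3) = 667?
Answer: Add(Rational(-3220778592, 763), Mul(Rational(7455506, 3), I, Pow(1373515, Rational(1, 2)))) ≈ Add(-4.2212e+6, Mul(2.9125e+9, I))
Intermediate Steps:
u = 1992 (u = Add(-9, Mul(3, 667)) = Add(-9, 2001) = 1992)
Function('O')(h, W) = Mul(Pow(Add(1992, h), -1), Add(W, h)) (Function('O')(h, W) = Mul(Add(W, h), Pow(Add(h, 1992), -1)) = Mul(Add(W, h), Pow(Add(1992, h), -1)) = Mul(Pow(Add(1992, h), -1), Add(W, h)))
Function('g')(A) = Mul(Rational(1, 9), Pow(Add(A, Mul(-8, Pow(A, 2))), Rational(1, 2))) (Function('g')(A) = Mul(Rational(1, 9), Pow(Add(A, Mul(Mul(A, A), -8)), Rational(1, 2))) = Mul(Rational(1, 9), Pow(Add(A, Mul(Pow(A, 2), -8)), Rational(1, 2))) = Mul(Rational(1, 9), Pow(Add(A, Mul(-8, Pow(A, 2))), Rational(1, 2))))
Mul(Add(3426231, 4029275), Add(Function('O')(-1229, 797), Function('g')(-1243))) = Mul(Add(3426231, 4029275), Add(Mul(Pow(Add(1992, -1229), -1), Add(797, -1229)), Mul(Rational(1, 9), Pow(Mul(-1243, Add(1, Mul(-8, -1243))), Rational(1, 2))))) = Mul(7455506, Add(Mul(Pow(763, -1), -432), Mul(Rational(1, 9), Pow(Mul(-1243, Add(1, 9944)), Rational(1, 2))))) = Mul(7455506, Add(Mul(Rational(1, 763), -432), Mul(Rational(1, 9), Pow(Mul(-1243, 9945), Rational(1, 2))))) = Mul(7455506, Add(Rational(-432, 763), Mul(Rational(1, 9), Pow(-12361635, Rational(1, 2))))) = Mul(7455506, Add(Rational(-432, 763), Mul(Rational(1, 9), Mul(3, I, Pow(1373515, Rational(1, 2)))))) = Mul(7455506, Add(Rational(-432, 763), Mul(Rational(1, 3), I, Pow(1373515, Rational(1, 2))))) = Add(Rational(-3220778592, 763), Mul(Rational(7455506, 3), I, Pow(1373515, Rational(1, 2))))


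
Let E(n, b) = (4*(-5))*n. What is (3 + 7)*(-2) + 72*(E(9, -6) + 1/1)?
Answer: -12908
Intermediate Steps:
E(n, b) = -20*n
(3 + 7)*(-2) + 72*(E(9, -6) + 1/1) = (3 + 7)*(-2) + 72*(-20*9 + 1/1) = 10*(-2) + 72*(-180 + 1) = -20 + 72*(-179) = -20 - 12888 = -12908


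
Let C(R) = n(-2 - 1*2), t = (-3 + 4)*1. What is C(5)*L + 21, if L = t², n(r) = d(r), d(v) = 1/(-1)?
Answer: 20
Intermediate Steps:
t = 1 (t = 1*1 = 1)
d(v) = -1 (d(v) = 1*(-1) = -1)
n(r) = -1
C(R) = -1
L = 1 (L = 1² = 1)
C(5)*L + 21 = -1*1 + 21 = -1 + 21 = 20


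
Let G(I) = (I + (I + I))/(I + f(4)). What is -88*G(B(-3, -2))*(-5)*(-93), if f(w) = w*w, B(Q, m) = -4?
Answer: 40920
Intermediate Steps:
f(w) = w²
G(I) = 3*I/(16 + I) (G(I) = (I + (I + I))/(I + 4²) = (I + 2*I)/(I + 16) = (3*I)/(16 + I) = 3*I/(16 + I))
-88*G(B(-3, -2))*(-5)*(-93) = -88*3*(-4)/(16 - 4)*(-5)*(-93) = -88*3*(-4)/12*(-5)*(-93) = -88*3*(-4)*(1/12)*(-5)*(-93) = -(-88)*(-5)*(-93) = -88*5*(-93) = -440*(-93) = 40920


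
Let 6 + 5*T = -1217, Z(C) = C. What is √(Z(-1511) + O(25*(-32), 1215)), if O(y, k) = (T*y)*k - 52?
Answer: √237749637 ≈ 15419.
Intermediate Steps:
T = -1223/5 (T = -6/5 + (⅕)*(-1217) = -6/5 - 1217/5 = -1223/5 ≈ -244.60)
O(y, k) = -52 - 1223*k*y/5 (O(y, k) = (-1223*y/5)*k - 52 = -1223*k*y/5 - 52 = -52 - 1223*k*y/5)
√(Z(-1511) + O(25*(-32), 1215)) = √(-1511 + (-52 - 1223/5*1215*25*(-32))) = √(-1511 + (-52 - 1223/5*1215*(-800))) = √(-1511 + (-52 + 237751200)) = √(-1511 + 237751148) = √237749637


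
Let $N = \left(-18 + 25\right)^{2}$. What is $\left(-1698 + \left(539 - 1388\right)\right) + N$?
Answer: $-2498$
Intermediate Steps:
$N = 49$ ($N = 7^{2} = 49$)
$\left(-1698 + \left(539 - 1388\right)\right) + N = \left(-1698 + \left(539 - 1388\right)\right) + 49 = \left(-1698 - 849\right) + 49 = -2547 + 49 = -2498$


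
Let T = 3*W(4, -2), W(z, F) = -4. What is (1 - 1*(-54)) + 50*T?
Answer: -545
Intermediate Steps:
T = -12 (T = 3*(-4) = -12)
(1 - 1*(-54)) + 50*T = (1 - 1*(-54)) + 50*(-12) = (1 + 54) - 600 = 55 - 600 = -545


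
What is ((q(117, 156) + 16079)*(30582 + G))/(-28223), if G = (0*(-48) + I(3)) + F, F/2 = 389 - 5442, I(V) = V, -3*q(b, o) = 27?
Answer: -329097530/28223 ≈ -11661.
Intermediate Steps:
q(b, o) = -9 (q(b, o) = -⅓*27 = -9)
F = -10106 (F = 2*(389 - 5442) = 2*(-5053) = -10106)
G = -10103 (G = (0*(-48) + 3) - 10106 = (0 + 3) - 10106 = 3 - 10106 = -10103)
((q(117, 156) + 16079)*(30582 + G))/(-28223) = ((-9 + 16079)*(30582 - 10103))/(-28223) = (16070*20479)*(-1/28223) = 329097530*(-1/28223) = -329097530/28223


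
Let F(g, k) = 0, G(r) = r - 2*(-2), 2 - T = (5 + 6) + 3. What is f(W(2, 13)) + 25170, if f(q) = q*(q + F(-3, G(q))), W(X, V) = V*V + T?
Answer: 49819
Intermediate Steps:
T = -12 (T = 2 - ((5 + 6) + 3) = 2 - (11 + 3) = 2 - 1*14 = 2 - 14 = -12)
W(X, V) = -12 + V² (W(X, V) = V*V - 12 = V² - 12 = -12 + V²)
G(r) = 4 + r (G(r) = r + 4 = 4 + r)
f(q) = q² (f(q) = q*(q + 0) = q*q = q²)
f(W(2, 13)) + 25170 = (-12 + 13²)² + 25170 = (-12 + 169)² + 25170 = 157² + 25170 = 24649 + 25170 = 49819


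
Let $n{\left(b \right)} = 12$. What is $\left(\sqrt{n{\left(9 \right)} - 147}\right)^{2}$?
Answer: $-135$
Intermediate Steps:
$\left(\sqrt{n{\left(9 \right)} - 147}\right)^{2} = \left(\sqrt{12 - 147}\right)^{2} = \left(\sqrt{-135}\right)^{2} = \left(3 i \sqrt{15}\right)^{2} = -135$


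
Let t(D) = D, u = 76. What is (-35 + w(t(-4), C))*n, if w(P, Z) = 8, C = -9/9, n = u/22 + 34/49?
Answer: -60372/539 ≈ -112.01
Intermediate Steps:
n = 2236/539 (n = 76/22 + 34/49 = 76*(1/22) + 34*(1/49) = 38/11 + 34/49 = 2236/539 ≈ 4.1484)
C = -1 (C = -9*1/9 = -1)
(-35 + w(t(-4), C))*n = (-35 + 8)*(2236/539) = -27*2236/539 = -60372/539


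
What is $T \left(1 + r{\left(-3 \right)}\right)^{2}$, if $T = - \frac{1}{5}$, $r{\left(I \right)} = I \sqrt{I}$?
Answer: $\frac{26}{5} + \frac{6 i \sqrt{3}}{5} \approx 5.2 + 2.0785 i$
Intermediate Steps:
$r{\left(I \right)} = I^{\frac{3}{2}}$
$T = - \frac{1}{5}$ ($T = \left(-1\right) \frac{1}{5} = - \frac{1}{5} \approx -0.2$)
$T \left(1 + r{\left(-3 \right)}\right)^{2} = - \frac{\left(1 + \left(-3\right)^{\frac{3}{2}}\right)^{2}}{5} = - \frac{\left(1 - 3 i \sqrt{3}\right)^{2}}{5}$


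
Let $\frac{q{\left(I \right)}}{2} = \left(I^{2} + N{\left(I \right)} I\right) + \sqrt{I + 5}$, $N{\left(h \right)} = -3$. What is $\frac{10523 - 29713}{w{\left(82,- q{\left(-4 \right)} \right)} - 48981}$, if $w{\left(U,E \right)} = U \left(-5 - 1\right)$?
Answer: $\frac{19190}{49473} \approx 0.38789$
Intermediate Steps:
$q{\left(I \right)} = - 6 I + 2 I^{2} + 2 \sqrt{5 + I}$ ($q{\left(I \right)} = 2 \left(\left(I^{2} - 3 I\right) + \sqrt{I + 5}\right) = 2 \left(\left(I^{2} - 3 I\right) + \sqrt{5 + I}\right) = 2 \left(I^{2} + \sqrt{5 + I} - 3 I\right) = - 6 I + 2 I^{2} + 2 \sqrt{5 + I}$)
$w{\left(U,E \right)} = - 6 U$ ($w{\left(U,E \right)} = U \left(-6\right) = - 6 U$)
$\frac{10523 - 29713}{w{\left(82,- q{\left(-4 \right)} \right)} - 48981} = \frac{10523 - 29713}{\left(-6\right) 82 - 48981} = - \frac{19190}{-492 - 48981} = - \frac{19190}{-49473} = \left(-19190\right) \left(- \frac{1}{49473}\right) = \frac{19190}{49473}$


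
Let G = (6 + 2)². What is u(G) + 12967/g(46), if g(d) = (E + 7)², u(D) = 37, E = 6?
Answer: 19220/169 ≈ 113.73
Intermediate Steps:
G = 64 (G = 8² = 64)
g(d) = 169 (g(d) = (6 + 7)² = 13² = 169)
u(G) + 12967/g(46) = 37 + 12967/169 = 19220/169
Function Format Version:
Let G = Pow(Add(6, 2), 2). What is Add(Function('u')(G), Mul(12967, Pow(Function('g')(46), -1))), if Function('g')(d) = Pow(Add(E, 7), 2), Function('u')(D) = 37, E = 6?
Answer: Rational(19220, 169) ≈ 113.73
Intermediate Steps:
G = 64 (G = Pow(8, 2) = 64)
Function('g')(d) = 169 (Function('g')(d) = Pow(Add(6, 7), 2) = Pow(13, 2) = 169)
Add(Function('u')(G), Mul(12967, Pow(Function('g')(46), -1))) = Add(37, Mul(12967, Pow(169, -1))) = Add(37, Mul(12967, Rational(1, 169))) = Add(37, Rational(12967, 169)) = Rational(19220, 169)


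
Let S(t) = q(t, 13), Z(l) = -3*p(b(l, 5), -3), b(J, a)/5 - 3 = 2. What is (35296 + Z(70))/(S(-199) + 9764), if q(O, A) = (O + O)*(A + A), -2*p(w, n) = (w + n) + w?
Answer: -70733/1168 ≈ -60.559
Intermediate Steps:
b(J, a) = 25 (b(J, a) = 15 + 5*2 = 15 + 10 = 25)
p(w, n) = -w - n/2 (p(w, n) = -((w + n) + w)/2 = -((n + w) + w)/2 = -(n + 2*w)/2 = -w - n/2)
Z(l) = 141/2 (Z(l) = -3*(-1*25 - ½*(-3)) = -3*(-25 + 3/2) = -3*(-47/2) = 141/2)
q(O, A) = 4*A*O (q(O, A) = (2*O)*(2*A) = 4*A*O)
S(t) = 52*t (S(t) = 4*13*t = 52*t)
(35296 + Z(70))/(S(-199) + 9764) = (35296 + 141/2)/(52*(-199) + 9764) = 70733/(2*(-10348 + 9764)) = (70733/2)/(-584) = (70733/2)*(-1/584) = -70733/1168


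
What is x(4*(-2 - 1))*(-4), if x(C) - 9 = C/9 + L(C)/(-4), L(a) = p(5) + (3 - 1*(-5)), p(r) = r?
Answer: -53/3 ≈ -17.667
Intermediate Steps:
L(a) = 13 (L(a) = 5 + (3 - 1*(-5)) = 5 + (3 + 5) = 5 + 8 = 13)
x(C) = 23/4 + C/9 (x(C) = 9 + (C/9 + 13/(-4)) = 9 + (C*(1/9) + 13*(-1/4)) = 9 + (C/9 - 13/4) = 9 + (-13/4 + C/9) = 23/4 + C/9)
x(4*(-2 - 1))*(-4) = (23/4 + (4*(-2 - 1))/9)*(-4) = (23/4 + (4*(-3))/9)*(-4) = (23/4 + (1/9)*(-12))*(-4) = (23/4 - 4/3)*(-4) = (53/12)*(-4) = -53/3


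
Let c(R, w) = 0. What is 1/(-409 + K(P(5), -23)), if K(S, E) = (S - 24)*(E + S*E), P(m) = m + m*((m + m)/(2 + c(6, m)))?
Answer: -1/4687 ≈ -0.00021336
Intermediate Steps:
P(m) = m + m² (P(m) = m + m*((m + m)/(2 + 0)) = m + m*((2*m)/2) = m + m*((2*m)*(½)) = m + m*m = m + m²)
K(S, E) = (-24 + S)*(E + E*S)
1/(-409 + K(P(5), -23)) = 1/(-409 - 23*(-24 + (5*(1 + 5))² - 115*(1 + 5))) = 1/(-409 - 23*(-24 + (5*6)² - 115*6)) = 1/(-409 - 23*(-24 + 30² - 23*30)) = 1/(-409 - 23*(-24 + 900 - 690)) = 1/(-409 - 23*186) = 1/(-409 - 4278) = 1/(-4687) = -1/4687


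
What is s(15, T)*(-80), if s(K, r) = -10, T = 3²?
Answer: 800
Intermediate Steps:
T = 9
s(15, T)*(-80) = -10*(-80) = 800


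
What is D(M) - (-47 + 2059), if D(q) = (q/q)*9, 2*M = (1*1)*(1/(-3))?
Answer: -2003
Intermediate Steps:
M = -⅙ (M = ((1*1)*(1/(-3)))/2 = (1*(1*(-⅓)))/2 = (1*(-⅓))/2 = (½)*(-⅓) = -⅙ ≈ -0.16667)
D(q) = 9 (D(q) = 1*9 = 9)
D(M) - (-47 + 2059) = 9 - (-47 + 2059) = 9 - 1*2012 = 9 - 2012 = -2003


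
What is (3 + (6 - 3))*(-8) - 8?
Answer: -56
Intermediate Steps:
(3 + (6 - 3))*(-8) - 8 = (3 + 3)*(-8) - 8 = 6*(-8) - 8 = -48 - 8 = -56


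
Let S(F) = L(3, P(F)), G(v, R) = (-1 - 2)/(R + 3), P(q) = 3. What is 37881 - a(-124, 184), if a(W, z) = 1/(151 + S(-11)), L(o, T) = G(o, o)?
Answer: 11402179/301 ≈ 37881.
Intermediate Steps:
G(v, R) = -3/(3 + R)
L(o, T) = -3/(3 + o)
S(F) = -½ (S(F) = -3/(3 + 3) = -3/6 = -3*⅙ = -½)
a(W, z) = 2/301 (a(W, z) = 1/(151 - ½) = 1/(301/2) = 2/301)
37881 - a(-124, 184) = 37881 - 1*2/301 = 37881 - 2/301 = 11402179/301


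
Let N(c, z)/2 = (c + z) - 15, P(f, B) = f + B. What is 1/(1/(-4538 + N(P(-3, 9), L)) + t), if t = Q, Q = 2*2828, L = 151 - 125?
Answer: 4504/25474623 ≈ 0.00017680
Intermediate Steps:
P(f, B) = B + f
L = 26
N(c, z) = -30 + 2*c + 2*z (N(c, z) = 2*((c + z) - 15) = 2*(-15 + c + z) = -30 + 2*c + 2*z)
Q = 5656
t = 5656
1/(1/(-4538 + N(P(-3, 9), L)) + t) = 1/(1/(-4538 + (-30 + 2*(9 - 3) + 2*26)) + 5656) = 1/(1/(-4538 + (-30 + 2*6 + 52)) + 5656) = 1/(1/(-4538 + (-30 + 12 + 52)) + 5656) = 1/(1/(-4538 + 34) + 5656) = 1/(1/(-4504) + 5656) = 1/(-1/4504 + 5656) = 1/(25474623/4504) = 4504/25474623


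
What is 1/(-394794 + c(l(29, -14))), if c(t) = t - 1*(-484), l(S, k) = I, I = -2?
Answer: -1/394312 ≈ -2.5361e-6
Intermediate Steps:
l(S, k) = -2
c(t) = 484 + t (c(t) = t + 484 = 484 + t)
1/(-394794 + c(l(29, -14))) = 1/(-394794 + (484 - 2)) = 1/(-394794 + 482) = 1/(-394312) = -1/394312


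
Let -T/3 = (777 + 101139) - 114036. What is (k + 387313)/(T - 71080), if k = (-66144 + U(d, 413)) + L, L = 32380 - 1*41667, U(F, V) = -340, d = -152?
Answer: -22253/2480 ≈ -8.9730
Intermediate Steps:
L = -9287 (L = 32380 - 41667 = -9287)
T = 36360 (T = -3*((777 + 101139) - 114036) = -3*(101916 - 114036) = -3*(-12120) = 36360)
k = -75771 (k = (-66144 - 340) - 9287 = -66484 - 9287 = -75771)
(k + 387313)/(T - 71080) = (-75771 + 387313)/(36360 - 71080) = 311542/(-34720) = 311542*(-1/34720) = -22253/2480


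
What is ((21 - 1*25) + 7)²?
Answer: 9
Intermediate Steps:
((21 - 1*25) + 7)² = ((21 - 25) + 7)² = (-4 + 7)² = 3² = 9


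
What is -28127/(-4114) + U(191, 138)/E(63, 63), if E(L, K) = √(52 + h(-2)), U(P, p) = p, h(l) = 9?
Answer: 2557/374 + 138*√61/61 ≈ 24.506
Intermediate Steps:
E(L, K) = √61 (E(L, K) = √(52 + 9) = √61)
-28127/(-4114) + U(191, 138)/E(63, 63) = -28127/(-4114) + 138/(√61) = -28127*(-1/4114) + 138*(√61/61) = 2557/374 + 138*√61/61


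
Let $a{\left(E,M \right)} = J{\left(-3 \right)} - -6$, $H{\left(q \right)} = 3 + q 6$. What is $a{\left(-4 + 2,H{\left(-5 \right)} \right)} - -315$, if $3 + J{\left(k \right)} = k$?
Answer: $315$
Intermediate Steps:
$H{\left(q \right)} = 3 + 6 q$
$J{\left(k \right)} = -3 + k$
$a{\left(E,M \right)} = 0$ ($a{\left(E,M \right)} = \left(-3 - 3\right) - -6 = -6 + 6 = 0$)
$a{\left(-4 + 2,H{\left(-5 \right)} \right)} - -315 = 0 - -315 = 0 + 315 = 315$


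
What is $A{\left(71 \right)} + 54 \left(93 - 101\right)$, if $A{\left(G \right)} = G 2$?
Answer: $-290$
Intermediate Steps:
$A{\left(G \right)} = 2 G$
$A{\left(71 \right)} + 54 \left(93 - 101\right) = 2 \cdot 71 + 54 \left(93 - 101\right) = 142 + 54 \left(-8\right) = 142 - 432 = -290$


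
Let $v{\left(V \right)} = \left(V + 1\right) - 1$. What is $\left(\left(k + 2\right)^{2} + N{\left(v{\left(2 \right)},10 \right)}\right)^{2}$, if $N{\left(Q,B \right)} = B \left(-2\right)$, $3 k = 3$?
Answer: $121$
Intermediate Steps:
$v{\left(V \right)} = V$ ($v{\left(V \right)} = \left(1 + V\right) - 1 = V$)
$k = 1$ ($k = \frac{1}{3} \cdot 3 = 1$)
$N{\left(Q,B \right)} = - 2 B$
$\left(\left(k + 2\right)^{2} + N{\left(v{\left(2 \right)},10 \right)}\right)^{2} = \left(\left(1 + 2\right)^{2} - 20\right)^{2} = \left(3^{2} - 20\right)^{2} = \left(9 - 20\right)^{2} = \left(-11\right)^{2} = 121$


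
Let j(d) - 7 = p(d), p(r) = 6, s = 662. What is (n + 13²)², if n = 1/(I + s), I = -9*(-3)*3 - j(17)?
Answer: 15220403641/532900 ≈ 28561.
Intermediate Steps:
j(d) = 13 (j(d) = 7 + 6 = 13)
I = 68 (I = -9*(-3)*3 - 1*13 = 27*3 - 13 = 81 - 13 = 68)
n = 1/730 (n = 1/(68 + 662) = 1/730 ≈ 0.0013699)
(n + 13²)² = (1/730 + 13²)² = (1/730 + 169)² = (123371/730)² = 15220403641/532900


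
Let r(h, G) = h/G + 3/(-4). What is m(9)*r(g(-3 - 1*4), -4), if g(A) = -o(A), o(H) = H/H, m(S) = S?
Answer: -9/2 ≈ -4.5000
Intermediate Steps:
o(H) = 1
g(A) = -1 (g(A) = -1*1 = -1)
r(h, G) = -¾ + h/G (r(h, G) = h/G + 3*(-¼) = h/G - ¾ = -¾ + h/G)
m(9)*r(g(-3 - 1*4), -4) = 9*(-¾ - 1/(-4)) = 9*(-¾ - 1*(-¼)) = 9*(-¾ + ¼) = 9*(-½) = -9/2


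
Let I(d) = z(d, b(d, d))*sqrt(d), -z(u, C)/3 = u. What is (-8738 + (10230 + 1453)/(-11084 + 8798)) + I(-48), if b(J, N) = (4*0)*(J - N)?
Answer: -19986751/2286 + 576*I*sqrt(3) ≈ -8743.1 + 997.66*I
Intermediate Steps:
b(J, N) = 0 (b(J, N) = 0*(J - N) = 0)
z(u, C) = -3*u
I(d) = -3*d**(3/2) (I(d) = (-3*d)*sqrt(d) = -3*d**(3/2))
(-8738 + (10230 + 1453)/(-11084 + 8798)) + I(-48) = (-8738 + (10230 + 1453)/(-11084 + 8798)) - (-576)*I*sqrt(3) = (-8738 + 11683/(-2286)) - (-576)*I*sqrt(3) = (-8738 + 11683*(-1/2286)) + 576*I*sqrt(3) = (-8738 - 11683/2286) + 576*I*sqrt(3) = -19986751/2286 + 576*I*sqrt(3)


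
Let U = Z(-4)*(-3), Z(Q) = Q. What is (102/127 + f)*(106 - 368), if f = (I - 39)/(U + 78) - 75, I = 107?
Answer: 109965854/5715 ≈ 19242.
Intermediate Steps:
U = 12 (U = -4*(-3) = 12)
f = -3341/45 (f = (107 - 39)/(12 + 78) - 75 = 68/90 - 75 = 68*(1/90) - 75 = 34/45 - 75 = -3341/45 ≈ -74.244)
(102/127 + f)*(106 - 368) = (102/127 - 3341/45)*(106 - 368) = (102*(1/127) - 3341/45)*(-262) = (102/127 - 3341/45)*(-262) = -419717/5715*(-262) = 109965854/5715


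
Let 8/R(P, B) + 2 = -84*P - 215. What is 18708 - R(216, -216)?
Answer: 343497596/18361 ≈ 18708.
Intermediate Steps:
R(P, B) = 8/(-217 - 84*P) (R(P, B) = 8/(-2 + (-84*P - 215)) = 8/(-2 + (-215 - 84*P)) = 8/(-217 - 84*P))
18708 - R(216, -216) = 18708 - (-8)/(217 + 84*216) = 18708 - (-8)/(217 + 18144) = 18708 - (-8)/18361 = 18708 - 1*(-8/18361) = 18708 + 8/18361 = 343497596/18361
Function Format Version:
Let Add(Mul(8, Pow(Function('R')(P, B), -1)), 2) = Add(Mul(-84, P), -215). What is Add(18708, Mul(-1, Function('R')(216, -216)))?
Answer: Rational(343497596, 18361) ≈ 18708.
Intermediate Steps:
Function('R')(P, B) = Mul(8, Pow(Add(-217, Mul(-84, P)), -1)) (Function('R')(P, B) = Mul(8, Pow(Add(-2, Add(Mul(-84, P), -215)), -1)) = Mul(8, Pow(Add(-2, Add(-215, Mul(-84, P))), -1)) = Mul(8, Pow(Add(-217, Mul(-84, P)), -1)))
Add(18708, Mul(-1, Function('R')(216, -216))) = Add(18708, Mul(-1, Mul(-8, Pow(Add(217, Mul(84, 216)), -1)))) = Add(18708, Mul(-1, Mul(-8, Pow(Add(217, 18144), -1)))) = Add(18708, Mul(-1, Mul(-8, Pow(18361, -1)))) = Add(18708, Mul(-1, Mul(-8, Rational(1, 18361)))) = Add(18708, Mul(-1, Rational(-8, 18361))) = Add(18708, Rational(8, 18361)) = Rational(343497596, 18361)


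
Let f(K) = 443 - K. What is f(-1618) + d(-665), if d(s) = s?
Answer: 1396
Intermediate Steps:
f(-1618) + d(-665) = (443 - 1*(-1618)) - 665 = (443 + 1618) - 665 = 2061 - 665 = 1396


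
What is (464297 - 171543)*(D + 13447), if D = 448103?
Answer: 135120608700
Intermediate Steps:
(464297 - 171543)*(D + 13447) = (464297 - 171543)*(448103 + 13447) = 292754*461550 = 135120608700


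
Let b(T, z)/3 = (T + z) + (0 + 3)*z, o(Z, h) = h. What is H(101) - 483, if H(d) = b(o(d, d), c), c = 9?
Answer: -72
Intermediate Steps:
b(T, z) = 3*T + 12*z (b(T, z) = 3*((T + z) + (0 + 3)*z) = 3*((T + z) + 3*z) = 3*(T + 4*z) = 3*T + 12*z)
H(d) = 108 + 3*d (H(d) = 3*d + 12*9 = 3*d + 108 = 108 + 3*d)
H(101) - 483 = (108 + 3*101) - 483 = (108 + 303) - 483 = 411 - 483 = -72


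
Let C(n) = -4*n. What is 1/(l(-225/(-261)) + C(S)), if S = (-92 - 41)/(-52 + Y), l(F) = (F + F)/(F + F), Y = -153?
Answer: -205/327 ≈ -0.62691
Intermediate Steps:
l(F) = 1 (l(F) = (2*F)/((2*F)) = (2*F)*(1/(2*F)) = 1)
S = 133/205 (S = (-92 - 41)/(-52 - 153) = -133/(-205) = -133*(-1/205) = 133/205 ≈ 0.64878)
1/(l(-225/(-261)) + C(S)) = 1/(1 - 4*133/205) = 1/(1 - 532/205) = 1/(-327/205) = -205/327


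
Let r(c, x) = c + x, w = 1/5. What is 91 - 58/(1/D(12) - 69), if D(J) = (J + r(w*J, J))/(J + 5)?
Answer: 828749/9023 ≈ 91.849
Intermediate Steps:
w = 1/5 ≈ 0.20000
D(J) = 11*J/(5*(5 + J)) (D(J) = (J + (J/5 + J))/(J + 5) = (J + 6*J/5)/(5 + J) = (11*J/5)/(5 + J) = 11*J/(5*(5 + J)))
91 - 58/(1/D(12) - 69) = 91 - 58/(1/((11/5)*12/(5 + 12)) - 69) = 91 - 58/(1/((11/5)*12/17) - 69) = 91 - 58/(1/((11/5)*12*(1/17)) - 69) = 91 - 58/(1/(132/85) - 69) = 91 - 58/(85/132 - 69) = 91 - 58/(-9023/132) = 91 - 132/9023*(-58) = 91 + 7656/9023 = 828749/9023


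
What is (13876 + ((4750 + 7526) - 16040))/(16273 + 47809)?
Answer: 5056/32041 ≈ 0.15780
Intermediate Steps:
(13876 + ((4750 + 7526) - 16040))/(16273 + 47809) = (13876 + (12276 - 16040))/64082 = (13876 - 3764)*(1/64082) = 10112*(1/64082) = 5056/32041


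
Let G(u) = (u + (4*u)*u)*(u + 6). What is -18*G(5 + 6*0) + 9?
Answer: -20781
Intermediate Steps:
G(u) = (6 + u)*(u + 4*u**2) (G(u) = (u + 4*u**2)*(6 + u) = (6 + u)*(u + 4*u**2))
-18*G(5 + 6*0) + 9 = -18*(5 + 6*0)*(6 + 4*(5 + 6*0)**2 + 25*(5 + 6*0)) + 9 = -18*(5 + 0)*(6 + 4*(5 + 0)**2 + 25*(5 + 0)) + 9 = -90*(6 + 4*5**2 + 25*5) + 9 = -90*(6 + 4*25 + 125) + 9 = -90*(6 + 100 + 125) + 9 = -90*231 + 9 = -18*1155 + 9 = -20790 + 9 = -20781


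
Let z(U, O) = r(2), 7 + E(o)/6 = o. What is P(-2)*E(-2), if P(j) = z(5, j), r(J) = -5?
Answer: 270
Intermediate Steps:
E(o) = -42 + 6*o
z(U, O) = -5
P(j) = -5
P(-2)*E(-2) = -5*(-42 + 6*(-2)) = -5*(-42 - 12) = -5*(-54) = 270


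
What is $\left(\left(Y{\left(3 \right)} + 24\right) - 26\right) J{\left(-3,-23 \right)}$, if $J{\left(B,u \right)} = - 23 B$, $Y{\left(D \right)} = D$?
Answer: $69$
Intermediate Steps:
$\left(\left(Y{\left(3 \right)} + 24\right) - 26\right) J{\left(-3,-23 \right)} = \left(\left(3 + 24\right) - 26\right) \left(\left(-23\right) \left(-3\right)\right) = \left(27 - 26\right) 69 = 1 \cdot 69 = 69$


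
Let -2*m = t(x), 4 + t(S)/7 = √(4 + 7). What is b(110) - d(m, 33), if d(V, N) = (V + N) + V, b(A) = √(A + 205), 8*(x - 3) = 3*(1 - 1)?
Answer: -61 + 3*√35 + 7*√11 ≈ -20.035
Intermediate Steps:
x = 3 (x = 3 + (3*(1 - 1))/8 = 3 + (3*0)/8 = 3 + (⅛)*0 = 3 + 0 = 3)
t(S) = -28 + 7*√11 (t(S) = -28 + 7*√(4 + 7) = -28 + 7*√11)
b(A) = √(205 + A)
m = 14 - 7*√11/2 (m = -(-28 + 7*√11)/2 = 14 - 7*√11/2 ≈ 2.3918)
d(V, N) = N + 2*V (d(V, N) = (N + V) + V = N + 2*V)
b(110) - d(m, 33) = √(205 + 110) - (33 + 2*(14 - 7*√11/2)) = √315 - (33 + (28 - 7*√11)) = 3*√35 - (61 - 7*√11) = 3*√35 + (-61 + 7*√11) = -61 + 3*√35 + 7*√11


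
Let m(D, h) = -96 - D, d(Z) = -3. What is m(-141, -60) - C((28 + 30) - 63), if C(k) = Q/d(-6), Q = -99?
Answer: 12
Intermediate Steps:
C(k) = 33 (C(k) = -99/(-3) = -99*(-1/3) = 33)
m(-141, -60) - C((28 + 30) - 63) = (-96 - 1*(-141)) - 1*33 = (-96 + 141) - 33 = 45 - 33 = 12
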